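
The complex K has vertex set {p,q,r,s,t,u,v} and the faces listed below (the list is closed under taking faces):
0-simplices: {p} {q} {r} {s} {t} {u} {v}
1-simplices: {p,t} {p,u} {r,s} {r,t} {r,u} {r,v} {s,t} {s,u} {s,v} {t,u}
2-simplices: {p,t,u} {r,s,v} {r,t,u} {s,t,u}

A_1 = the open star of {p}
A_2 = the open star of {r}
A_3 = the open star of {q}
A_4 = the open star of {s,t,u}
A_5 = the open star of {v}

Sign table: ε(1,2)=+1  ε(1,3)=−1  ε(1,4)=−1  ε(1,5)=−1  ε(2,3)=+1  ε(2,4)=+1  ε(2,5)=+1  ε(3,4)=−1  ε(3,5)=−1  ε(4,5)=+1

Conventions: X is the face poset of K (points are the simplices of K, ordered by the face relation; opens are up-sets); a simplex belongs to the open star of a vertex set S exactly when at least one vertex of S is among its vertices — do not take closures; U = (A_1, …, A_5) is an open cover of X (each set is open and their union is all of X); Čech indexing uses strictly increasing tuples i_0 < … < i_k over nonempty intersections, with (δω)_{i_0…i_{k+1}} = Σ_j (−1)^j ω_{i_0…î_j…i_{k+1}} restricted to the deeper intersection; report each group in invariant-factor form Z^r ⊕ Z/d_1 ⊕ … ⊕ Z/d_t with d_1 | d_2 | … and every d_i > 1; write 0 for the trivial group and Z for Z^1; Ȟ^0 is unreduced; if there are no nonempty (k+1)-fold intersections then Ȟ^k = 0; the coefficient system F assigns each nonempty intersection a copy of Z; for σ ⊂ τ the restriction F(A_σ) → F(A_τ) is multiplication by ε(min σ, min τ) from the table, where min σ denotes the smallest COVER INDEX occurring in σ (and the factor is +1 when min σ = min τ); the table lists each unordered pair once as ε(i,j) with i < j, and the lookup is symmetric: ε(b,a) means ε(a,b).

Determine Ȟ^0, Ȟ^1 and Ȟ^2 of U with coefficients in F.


Ȟ^0(U;F) ≅ Z^2; Ȟ^1(U;F) ≅ 0; Ȟ^2(U;F) ≅ 0

nerve of the cover:
  A1={{p},{p,t},{p,u},{p,t,u}} A2={{r},{r,s},{r,t},{r,u},{r,v},{r,s,v},{r,t,u}} A3={{q}} A4={{s},{t},{u},{p,t},{p,u},{r,s},{r,t},{r,u},{s,t},{s,u},{s,v},{t,u},{p,t,u},{r,s,v},{r,t,u},{s,t,u}} A5={{v},{r,v},{s,v},{r,s,v}}
  A14={{p,t},{p,u},{p,t,u}} A24={{r,s},{r,t},{r,u},{r,s,v},{r,t,u}} A25={{r,v},{r,s,v}} A45={{s,v},{r,s,v}}
  A245={{r,s,v}}
C dims 5,4,1; δ0: rk 3, SNF 1^3; δ1: rk 1, SNF 1^1
Ȟ^0 = (5 − 3) − 0 = 2, so Ȟ^0 ≅ Z^2
Ȟ^1 = (4 − 1) − 3 = 0, so Ȟ^1 ≅ 0
Ȟ^2 = (1 − 0) − 1 = 0, so Ȟ^2 ≅ 0


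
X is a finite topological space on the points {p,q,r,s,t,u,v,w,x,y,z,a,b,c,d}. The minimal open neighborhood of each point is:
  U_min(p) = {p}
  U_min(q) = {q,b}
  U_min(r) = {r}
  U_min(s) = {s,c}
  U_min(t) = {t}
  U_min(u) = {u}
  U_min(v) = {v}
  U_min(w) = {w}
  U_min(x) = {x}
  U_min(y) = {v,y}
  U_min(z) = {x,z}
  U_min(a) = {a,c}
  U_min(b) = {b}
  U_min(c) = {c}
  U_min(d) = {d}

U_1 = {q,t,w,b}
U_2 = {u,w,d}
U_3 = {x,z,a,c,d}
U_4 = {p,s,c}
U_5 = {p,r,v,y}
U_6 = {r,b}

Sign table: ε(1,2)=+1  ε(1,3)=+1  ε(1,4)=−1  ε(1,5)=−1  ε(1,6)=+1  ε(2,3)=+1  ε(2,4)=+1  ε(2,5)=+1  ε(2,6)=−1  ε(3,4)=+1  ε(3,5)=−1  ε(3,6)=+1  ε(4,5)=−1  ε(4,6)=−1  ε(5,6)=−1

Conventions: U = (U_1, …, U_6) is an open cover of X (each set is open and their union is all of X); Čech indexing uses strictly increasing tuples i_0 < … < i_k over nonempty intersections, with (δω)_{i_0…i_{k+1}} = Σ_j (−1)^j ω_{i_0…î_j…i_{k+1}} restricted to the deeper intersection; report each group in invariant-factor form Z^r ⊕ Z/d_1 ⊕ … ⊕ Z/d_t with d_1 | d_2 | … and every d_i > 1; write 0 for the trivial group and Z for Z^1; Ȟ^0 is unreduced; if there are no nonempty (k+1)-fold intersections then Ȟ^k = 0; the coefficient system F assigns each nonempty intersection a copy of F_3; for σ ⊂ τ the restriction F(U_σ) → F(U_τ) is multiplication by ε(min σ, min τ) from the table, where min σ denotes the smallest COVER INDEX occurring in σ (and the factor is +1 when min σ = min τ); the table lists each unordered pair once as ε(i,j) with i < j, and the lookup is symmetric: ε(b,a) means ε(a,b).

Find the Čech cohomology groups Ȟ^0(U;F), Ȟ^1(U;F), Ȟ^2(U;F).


Ȟ^0 = Z/3, Ȟ^1 = Z/3, Ȟ^2 = 0

nonempty intersections:
  U12={w} U16={b} U23={d} U34={c} U45={p} U56={r}
C dims 6,6; δ0: rk_F3 5
Ȟ^0: (6−5)−0=1 ⇒ Z/3
Ȟ^1: (6−0)−5=1 ⇒ Z/3
Ȟ^2: (0−0)−0=0 ⇒ 0


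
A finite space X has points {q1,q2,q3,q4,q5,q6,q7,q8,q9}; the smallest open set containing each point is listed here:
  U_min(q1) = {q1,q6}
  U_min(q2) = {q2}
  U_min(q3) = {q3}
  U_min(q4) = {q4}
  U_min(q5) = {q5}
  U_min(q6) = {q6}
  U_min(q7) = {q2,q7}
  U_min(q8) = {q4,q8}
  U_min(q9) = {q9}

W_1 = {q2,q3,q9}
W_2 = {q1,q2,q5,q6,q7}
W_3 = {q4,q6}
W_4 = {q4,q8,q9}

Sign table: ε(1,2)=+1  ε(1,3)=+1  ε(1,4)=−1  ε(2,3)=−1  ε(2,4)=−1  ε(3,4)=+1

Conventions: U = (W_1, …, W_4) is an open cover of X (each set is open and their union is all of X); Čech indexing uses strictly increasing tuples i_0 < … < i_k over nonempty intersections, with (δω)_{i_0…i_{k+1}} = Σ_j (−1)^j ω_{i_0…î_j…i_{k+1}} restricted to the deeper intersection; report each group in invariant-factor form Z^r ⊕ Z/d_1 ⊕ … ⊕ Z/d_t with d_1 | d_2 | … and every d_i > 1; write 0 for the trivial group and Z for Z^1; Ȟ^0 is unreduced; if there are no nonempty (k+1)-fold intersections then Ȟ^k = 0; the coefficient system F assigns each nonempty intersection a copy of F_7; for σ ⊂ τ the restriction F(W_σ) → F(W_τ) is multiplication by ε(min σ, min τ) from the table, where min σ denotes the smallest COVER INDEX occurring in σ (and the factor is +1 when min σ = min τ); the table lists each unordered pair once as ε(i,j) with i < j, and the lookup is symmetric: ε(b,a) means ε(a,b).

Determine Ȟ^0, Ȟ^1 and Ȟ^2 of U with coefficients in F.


Ȟ^0 ≅ Z/7,  Ȟ^1 ≅ Z/7,  Ȟ^2 ≅ 0

nerve of the cover:
  W12={q2} W14={q9} W23={q6} W34={q4}
C dims 4,4; δ0: rk_F7 3
Ȟ^0 = (4 − 3) − 0 = 1, so Ȟ^0 ≅ Z/7
Ȟ^1 = (4 − 0) − 3 = 1, so Ȟ^1 ≅ Z/7
Ȟ^2 = (0 − 0) − 0 = 0, so Ȟ^2 ≅ 0


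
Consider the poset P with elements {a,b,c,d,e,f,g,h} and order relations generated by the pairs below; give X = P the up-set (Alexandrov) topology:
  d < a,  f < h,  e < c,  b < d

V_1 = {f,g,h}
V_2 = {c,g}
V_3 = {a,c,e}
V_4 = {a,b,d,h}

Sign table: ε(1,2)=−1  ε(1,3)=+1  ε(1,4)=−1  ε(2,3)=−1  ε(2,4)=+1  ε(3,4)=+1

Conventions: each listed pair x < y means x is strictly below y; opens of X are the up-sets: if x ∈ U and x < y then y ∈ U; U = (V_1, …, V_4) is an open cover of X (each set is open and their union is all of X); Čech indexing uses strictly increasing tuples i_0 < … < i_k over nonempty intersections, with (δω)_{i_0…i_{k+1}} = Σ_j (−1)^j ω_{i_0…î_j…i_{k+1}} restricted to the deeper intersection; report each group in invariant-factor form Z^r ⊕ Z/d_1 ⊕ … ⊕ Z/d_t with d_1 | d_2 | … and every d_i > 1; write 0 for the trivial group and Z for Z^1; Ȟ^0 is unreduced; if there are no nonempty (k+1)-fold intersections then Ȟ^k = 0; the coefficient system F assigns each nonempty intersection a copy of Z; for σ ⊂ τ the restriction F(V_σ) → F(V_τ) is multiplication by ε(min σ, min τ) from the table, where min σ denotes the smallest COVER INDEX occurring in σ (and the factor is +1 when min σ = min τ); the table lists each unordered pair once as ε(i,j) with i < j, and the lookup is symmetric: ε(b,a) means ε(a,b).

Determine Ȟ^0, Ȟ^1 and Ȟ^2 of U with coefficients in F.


Ȟ^0 = 0, Ȟ^1 = Z/2 and Ȟ^2 = 0

nerve of the cover:
  V12={g} V14={h} V23={c} V34={a}
C dims 4,4; δ0: rk 4, SNF 1^3·2
Ȟ^0 = (4 − 4) − 0 = 0, so Ȟ^0 ≅ 0
Ȟ^1 = (4 − 0) − 4 = 0 plus torsion [2], so Ȟ^1 ≅ Z/2
Ȟ^2 = (0 − 0) − 0 = 0, so Ȟ^2 ≅ 0


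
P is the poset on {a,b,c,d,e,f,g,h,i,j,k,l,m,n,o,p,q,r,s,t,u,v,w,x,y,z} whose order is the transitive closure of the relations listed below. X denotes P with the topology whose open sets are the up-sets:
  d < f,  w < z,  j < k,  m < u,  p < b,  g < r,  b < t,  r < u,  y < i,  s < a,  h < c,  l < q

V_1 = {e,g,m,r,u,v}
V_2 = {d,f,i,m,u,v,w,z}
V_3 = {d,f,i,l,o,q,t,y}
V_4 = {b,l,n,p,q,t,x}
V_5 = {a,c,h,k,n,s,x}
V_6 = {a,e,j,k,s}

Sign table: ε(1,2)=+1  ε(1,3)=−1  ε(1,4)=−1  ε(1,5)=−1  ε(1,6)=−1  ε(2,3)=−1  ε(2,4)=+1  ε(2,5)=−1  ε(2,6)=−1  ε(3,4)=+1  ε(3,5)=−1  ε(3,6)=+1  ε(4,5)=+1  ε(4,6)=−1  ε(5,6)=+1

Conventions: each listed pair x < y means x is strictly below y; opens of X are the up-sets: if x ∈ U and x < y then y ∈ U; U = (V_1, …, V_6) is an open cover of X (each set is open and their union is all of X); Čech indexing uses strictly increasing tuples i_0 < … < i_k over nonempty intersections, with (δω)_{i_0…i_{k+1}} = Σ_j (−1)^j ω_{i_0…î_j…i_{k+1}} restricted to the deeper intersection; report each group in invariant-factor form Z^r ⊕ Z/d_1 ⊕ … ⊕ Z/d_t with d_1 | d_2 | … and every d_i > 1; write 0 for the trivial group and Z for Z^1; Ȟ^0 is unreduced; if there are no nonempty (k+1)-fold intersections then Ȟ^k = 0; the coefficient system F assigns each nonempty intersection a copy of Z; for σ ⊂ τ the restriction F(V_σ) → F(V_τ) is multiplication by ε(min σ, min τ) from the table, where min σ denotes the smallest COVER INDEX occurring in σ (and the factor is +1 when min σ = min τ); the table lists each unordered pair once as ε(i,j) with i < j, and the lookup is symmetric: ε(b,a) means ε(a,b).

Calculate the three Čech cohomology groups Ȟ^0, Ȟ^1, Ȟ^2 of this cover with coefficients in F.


Ȟ^0 ≅ Z, Ȟ^1 ≅ Z, Ȟ^2 ≅ 0

nonempty intersections:
  V12={m,u,v} V16={e} V23={d,f,i} V34={l,q,t} V45={n,x} V56={a,k,s}
C dims 6,6; δ0: rk 5, SNF 1^5
Ȟ^0: (6−5)−0=1 ⇒ Z
Ȟ^1: (6−0)−5=1 ⇒ Z
Ȟ^2: (0−0)−0=0 ⇒ 0


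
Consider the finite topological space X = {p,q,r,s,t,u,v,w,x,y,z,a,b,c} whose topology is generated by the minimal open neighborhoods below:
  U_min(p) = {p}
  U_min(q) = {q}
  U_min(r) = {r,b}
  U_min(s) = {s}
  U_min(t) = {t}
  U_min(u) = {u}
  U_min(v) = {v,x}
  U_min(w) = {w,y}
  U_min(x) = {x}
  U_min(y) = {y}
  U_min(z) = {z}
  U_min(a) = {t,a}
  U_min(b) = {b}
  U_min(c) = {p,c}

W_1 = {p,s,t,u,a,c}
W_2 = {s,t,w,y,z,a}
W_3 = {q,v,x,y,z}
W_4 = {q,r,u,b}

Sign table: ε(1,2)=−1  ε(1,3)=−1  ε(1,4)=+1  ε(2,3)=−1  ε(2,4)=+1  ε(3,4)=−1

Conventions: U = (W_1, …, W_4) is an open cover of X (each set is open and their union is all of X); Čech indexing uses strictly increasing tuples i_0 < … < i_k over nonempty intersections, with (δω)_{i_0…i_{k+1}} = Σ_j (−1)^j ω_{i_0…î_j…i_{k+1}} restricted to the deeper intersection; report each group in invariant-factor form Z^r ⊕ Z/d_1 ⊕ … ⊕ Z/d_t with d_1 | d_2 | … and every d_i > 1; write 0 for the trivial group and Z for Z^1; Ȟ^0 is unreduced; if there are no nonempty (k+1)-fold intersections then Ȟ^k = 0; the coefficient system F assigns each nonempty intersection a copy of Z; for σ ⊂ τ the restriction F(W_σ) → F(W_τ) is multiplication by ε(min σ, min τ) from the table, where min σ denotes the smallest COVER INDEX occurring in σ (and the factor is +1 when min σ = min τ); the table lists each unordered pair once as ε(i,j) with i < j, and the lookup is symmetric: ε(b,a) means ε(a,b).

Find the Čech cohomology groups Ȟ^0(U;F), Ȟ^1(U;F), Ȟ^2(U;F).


nerve simplices:
  W12={s,t,a} W14={u} W23={y,z} W34={q}
C dims 4,4; δ0: rk 4, SNF 1^3·2
degree 0: 4−4−0 = 0 → Ȟ^0 ≅ 0
degree 1: 4−0−4 = 0 plus torsion [2] → Ȟ^1 ≅ Z/2
degree 2: 0−0−0 = 0 → Ȟ^2 ≅ 0

Ȟ^0 = 0; Ȟ^1 = Z/2; Ȟ^2 = 0


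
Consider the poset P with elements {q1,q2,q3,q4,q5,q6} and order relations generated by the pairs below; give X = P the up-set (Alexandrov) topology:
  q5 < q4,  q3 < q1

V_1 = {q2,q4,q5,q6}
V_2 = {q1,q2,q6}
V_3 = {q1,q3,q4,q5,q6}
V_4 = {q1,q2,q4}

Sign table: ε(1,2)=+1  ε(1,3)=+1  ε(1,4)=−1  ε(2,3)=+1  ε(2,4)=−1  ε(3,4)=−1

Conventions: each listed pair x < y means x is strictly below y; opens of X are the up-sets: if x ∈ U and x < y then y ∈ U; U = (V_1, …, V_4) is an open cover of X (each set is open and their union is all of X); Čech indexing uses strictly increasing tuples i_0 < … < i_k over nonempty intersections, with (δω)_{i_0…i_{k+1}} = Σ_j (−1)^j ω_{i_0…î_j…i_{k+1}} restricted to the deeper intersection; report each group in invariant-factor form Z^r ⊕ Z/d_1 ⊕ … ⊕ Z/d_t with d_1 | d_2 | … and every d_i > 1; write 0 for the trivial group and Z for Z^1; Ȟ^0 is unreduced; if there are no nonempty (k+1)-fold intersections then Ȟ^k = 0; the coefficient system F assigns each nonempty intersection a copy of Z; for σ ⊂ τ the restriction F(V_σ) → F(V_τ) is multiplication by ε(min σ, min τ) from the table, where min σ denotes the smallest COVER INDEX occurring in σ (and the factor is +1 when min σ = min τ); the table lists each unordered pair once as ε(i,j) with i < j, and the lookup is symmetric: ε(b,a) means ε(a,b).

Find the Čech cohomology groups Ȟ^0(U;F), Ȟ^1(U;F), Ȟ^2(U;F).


cover nerve:
  V12={q2,q6} V13={q4,q5,q6} V14={q2,q4} V23={q1,q6} V24={q1,q2} V34={q1,q4}
  V123={q6} V124={q2} V134={q4} V234={q1}
C dims 4,6,4; δ0: rk 3, SNF 1^3; δ1: rk 3, SNF 1^3
Ȟ^0: (4−3)−0=1 ⇒ Z
Ȟ^1: (6−3)−3=0 ⇒ 0
Ȟ^2: (4−0)−3=1 ⇒ Z

Ȟ^0 = Z, Ȟ^1 = 0 and Ȟ^2 = Z


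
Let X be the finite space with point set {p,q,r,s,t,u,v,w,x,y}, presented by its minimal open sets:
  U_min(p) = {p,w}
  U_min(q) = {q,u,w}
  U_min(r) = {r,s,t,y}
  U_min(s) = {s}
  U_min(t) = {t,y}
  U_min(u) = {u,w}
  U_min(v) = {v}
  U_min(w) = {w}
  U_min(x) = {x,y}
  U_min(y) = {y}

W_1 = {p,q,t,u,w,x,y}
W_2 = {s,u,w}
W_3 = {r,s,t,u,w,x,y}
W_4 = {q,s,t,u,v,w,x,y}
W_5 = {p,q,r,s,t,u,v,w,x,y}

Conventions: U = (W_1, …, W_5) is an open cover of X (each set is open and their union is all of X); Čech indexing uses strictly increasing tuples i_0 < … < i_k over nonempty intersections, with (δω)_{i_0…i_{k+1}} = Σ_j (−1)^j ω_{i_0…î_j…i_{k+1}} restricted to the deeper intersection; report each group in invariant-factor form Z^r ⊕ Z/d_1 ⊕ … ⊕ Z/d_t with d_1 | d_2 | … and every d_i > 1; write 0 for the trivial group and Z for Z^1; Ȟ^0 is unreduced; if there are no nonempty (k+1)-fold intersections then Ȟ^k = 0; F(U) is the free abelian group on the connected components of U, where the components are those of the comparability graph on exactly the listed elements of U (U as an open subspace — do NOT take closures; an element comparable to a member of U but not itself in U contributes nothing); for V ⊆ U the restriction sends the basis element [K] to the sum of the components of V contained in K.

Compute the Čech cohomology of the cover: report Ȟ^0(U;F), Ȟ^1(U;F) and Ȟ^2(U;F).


Ȟ^0 ≅ Z^3,  Ȟ^1 ≅ 0,  Ȟ^2 ≅ 0

intersection data:
  W12={u,w} W13={t,u,w,x,y} W14={q,t,u,w,x,y} W15={p,q,t,u,w,x,y} W23={s,u,w} W24={s,u,w} W25={s,u,w} W34={s,t,u,w,x,y} W35={r,s,t,u,w,x,y} W45={q,s,t,u,v,w,x,y}
  W123={u,w} W124={u,w} W125={u,w} W134={t,u,w,x,y} W135={t,u,w,x,y} W145={q,t,u,w,x,y} W234={s,u,w} W235={s,u,w} W245={s,u,w} W345={s,t,u,w,x,y}
  W1234={u,w} W1235={u,w} W1245={u,w} W1345={t,u,w,x,y} W2345={s,u,w}
  W12345={u,w}
components per intersection:
  W1: {p,q,u,w} {t,x,y}
  W2: {s} {u,w}
  W3: {r,s,t,x,y} {u,w}
  W4: {q,u,w} {s} {t,x,y} {v}
  W5: {p,q,u,w} {r,s,t,x,y} {v}
  W12: {u,w}
  W13: {t,x,y} {u,w}
  W14: {q,u,w} {t,x,y}
  W15: {p,q,u,w} {t,x,y}
  W23: {s} {u,w}
  W24: {s} {u,w}
  W25: {s} {u,w}
  W34: {s} {t,x,y} {u,w}
  W35: {r,s,t,x,y} {u,w}
  W45: {q,u,w} {s} {t,x,y} {v}
  W123: {u,w}
  W124: {u,w}
  W125: {u,w}
  W134: {t,x,y} {u,w}
  W135: {t,x,y} {u,w}
  W145: {q,u,w} {t,x,y}
  W234: {s} {u,w}
  W235: {s} {u,w}
  W245: {s} {u,w}
  W345: {s} {t,x,y} {u,w}
  W1234: {u,w}
  W1235: {u,w}
  W1245: {u,w}
  W1345: {t,x,y} {u,w}
  W2345: {s} {u,w}
  W12345: {u,w}
C dims 13,22,18,7; δ0: rk 10, SNF 1^10; δ1: rk 12, SNF 1^12; δ2: rk 6, SNF 1^6
Ȟ^0 = (13 − 10) − 0 = 3, so Ȟ^0 ≅ Z^3
Ȟ^1 = (22 − 12) − 10 = 0, so Ȟ^1 ≅ 0
Ȟ^2 = (18 − 6) − 12 = 0, so Ȟ^2 ≅ 0


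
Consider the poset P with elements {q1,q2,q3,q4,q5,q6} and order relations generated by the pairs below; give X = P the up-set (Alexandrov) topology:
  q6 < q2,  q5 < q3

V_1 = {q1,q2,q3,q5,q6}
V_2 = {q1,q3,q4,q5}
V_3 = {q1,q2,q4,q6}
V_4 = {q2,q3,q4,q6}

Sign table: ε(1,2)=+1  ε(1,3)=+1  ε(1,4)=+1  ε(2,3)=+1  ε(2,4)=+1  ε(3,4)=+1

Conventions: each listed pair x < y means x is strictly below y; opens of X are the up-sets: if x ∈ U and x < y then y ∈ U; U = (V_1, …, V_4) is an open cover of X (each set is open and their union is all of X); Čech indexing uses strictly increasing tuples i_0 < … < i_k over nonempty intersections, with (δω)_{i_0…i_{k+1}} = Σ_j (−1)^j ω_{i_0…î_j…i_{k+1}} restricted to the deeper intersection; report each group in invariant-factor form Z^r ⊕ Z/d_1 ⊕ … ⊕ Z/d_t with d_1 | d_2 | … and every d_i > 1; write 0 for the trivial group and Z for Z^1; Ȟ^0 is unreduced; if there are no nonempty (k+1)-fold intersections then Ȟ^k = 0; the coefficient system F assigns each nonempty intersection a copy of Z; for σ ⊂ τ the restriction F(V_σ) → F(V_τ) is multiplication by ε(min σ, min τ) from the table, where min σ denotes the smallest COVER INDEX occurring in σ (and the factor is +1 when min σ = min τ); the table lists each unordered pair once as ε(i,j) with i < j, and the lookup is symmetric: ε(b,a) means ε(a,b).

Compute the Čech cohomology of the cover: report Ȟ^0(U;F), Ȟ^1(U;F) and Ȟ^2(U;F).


nerve simplices:
  V12={q1,q3,q5} V13={q1,q2,q6} V14={q2,q3,q6} V23={q1,q4} V24={q3,q4} V34={q2,q4,q6}
  V123={q1} V124={q3} V134={q2,q6} V234={q4}
C dims 4,6,4; δ0: rk 3, SNF 1^3; δ1: rk 3, SNF 1^3
degree 0: 4−3−0 = 1 → Ȟ^0 ≅ Z
degree 1: 6−3−3 = 0 → Ȟ^1 ≅ 0
degree 2: 4−0−3 = 1 → Ȟ^2 ≅ Z

Ȟ^0(U;F) ≅ Z, Ȟ^1(U;F) ≅ 0 and Ȟ^2(U;F) ≅ Z


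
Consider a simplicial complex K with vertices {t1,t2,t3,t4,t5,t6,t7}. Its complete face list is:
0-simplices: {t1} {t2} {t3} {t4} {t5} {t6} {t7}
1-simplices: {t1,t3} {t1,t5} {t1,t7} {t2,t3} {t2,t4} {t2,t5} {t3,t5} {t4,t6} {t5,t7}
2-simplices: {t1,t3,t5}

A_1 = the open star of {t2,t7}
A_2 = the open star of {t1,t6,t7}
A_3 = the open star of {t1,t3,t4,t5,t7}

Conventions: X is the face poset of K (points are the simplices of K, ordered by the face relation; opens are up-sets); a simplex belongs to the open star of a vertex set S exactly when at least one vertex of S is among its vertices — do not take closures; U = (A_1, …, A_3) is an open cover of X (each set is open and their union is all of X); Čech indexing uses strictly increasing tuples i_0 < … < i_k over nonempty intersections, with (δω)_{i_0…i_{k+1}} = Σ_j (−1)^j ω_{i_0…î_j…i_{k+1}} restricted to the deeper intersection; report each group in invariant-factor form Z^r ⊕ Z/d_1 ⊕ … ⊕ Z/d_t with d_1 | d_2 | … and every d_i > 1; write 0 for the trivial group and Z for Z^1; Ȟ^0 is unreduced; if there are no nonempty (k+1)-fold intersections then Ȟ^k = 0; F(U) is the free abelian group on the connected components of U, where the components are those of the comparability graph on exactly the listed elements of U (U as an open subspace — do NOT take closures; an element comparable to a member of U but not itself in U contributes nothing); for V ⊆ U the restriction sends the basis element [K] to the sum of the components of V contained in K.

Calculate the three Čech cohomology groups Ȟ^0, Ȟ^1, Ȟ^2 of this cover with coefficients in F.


Ȟ^0 ≅ Z, Ȟ^1 ≅ Z and Ȟ^2 ≅ 0

nerve of the cover:
  A1={{t2},{t7},{t1,t7},{t2,t3},{t2,t4},{t2,t5},{t5,t7}} A2={{t1},{t6},{t7},{t1,t3},{t1,t5},{t1,t7},{t4,t6},{t5,t7},{t1,t3,t5}} A3={{t1},{t3},{t4},{t5},{t7},{t1,t3},{t1,t5},{t1,t7},{t2,t3},{t2,t4},{t2,t5},{t3,t5},{t4,t6},{t5,t7},{t1,t3,t5}}
  A12={{t7},{t1,t7},{t5,t7}} A13={{t7},{t1,t7},{t2,t3},{t2,t4},{t2,t5},{t5,t7}} A23={{t1},{t7},{t1,t3},{t1,t5},{t1,t7},{t4,t6},{t5,t7},{t1,t3,t5}}
  A123={{t7},{t1,t7},{t5,t7}}
components per intersection:
  A1: {{t2},{t2,t3},{t2,t4},{t2,t5}} {{t7},{t1,t7},{t5,t7}}
  A2: {{t1},{t7},{t1,t3},{t1,t5},{t1,t7},{t5,t7},{t1,t3,t5}} {{t6},{t4,t6}}
  A3: {{t1},{t3},{t5},{t7},{t1,t3},{t1,t5},{t1,t7},{t2,t3},{t2,t5},{t3,t5},{t5,t7},{t1,t3,t5}} {{t4},{t2,t4},{t4,t6}}
  A12: {{t7},{t1,t7},{t5,t7}}
  A13: {{t7},{t1,t7},{t5,t7}} {{t2,t3}} {{t2,t4}} {{t2,t5}}
  A23: {{t1},{t7},{t1,t3},{t1,t5},{t1,t7},{t5,t7},{t1,t3,t5}} {{t4,t6}}
  A123: {{t7},{t1,t7},{t5,t7}}
C dims 6,7,1; δ0: rk 5, SNF 1^5; δ1: rk 1, SNF 1^1
Ȟ^0 = (6 − 5) − 0 = 1, so Ȟ^0 ≅ Z
Ȟ^1 = (7 − 1) − 5 = 1, so Ȟ^1 ≅ Z
Ȟ^2 = (1 − 0) − 1 = 0, so Ȟ^2 ≅ 0


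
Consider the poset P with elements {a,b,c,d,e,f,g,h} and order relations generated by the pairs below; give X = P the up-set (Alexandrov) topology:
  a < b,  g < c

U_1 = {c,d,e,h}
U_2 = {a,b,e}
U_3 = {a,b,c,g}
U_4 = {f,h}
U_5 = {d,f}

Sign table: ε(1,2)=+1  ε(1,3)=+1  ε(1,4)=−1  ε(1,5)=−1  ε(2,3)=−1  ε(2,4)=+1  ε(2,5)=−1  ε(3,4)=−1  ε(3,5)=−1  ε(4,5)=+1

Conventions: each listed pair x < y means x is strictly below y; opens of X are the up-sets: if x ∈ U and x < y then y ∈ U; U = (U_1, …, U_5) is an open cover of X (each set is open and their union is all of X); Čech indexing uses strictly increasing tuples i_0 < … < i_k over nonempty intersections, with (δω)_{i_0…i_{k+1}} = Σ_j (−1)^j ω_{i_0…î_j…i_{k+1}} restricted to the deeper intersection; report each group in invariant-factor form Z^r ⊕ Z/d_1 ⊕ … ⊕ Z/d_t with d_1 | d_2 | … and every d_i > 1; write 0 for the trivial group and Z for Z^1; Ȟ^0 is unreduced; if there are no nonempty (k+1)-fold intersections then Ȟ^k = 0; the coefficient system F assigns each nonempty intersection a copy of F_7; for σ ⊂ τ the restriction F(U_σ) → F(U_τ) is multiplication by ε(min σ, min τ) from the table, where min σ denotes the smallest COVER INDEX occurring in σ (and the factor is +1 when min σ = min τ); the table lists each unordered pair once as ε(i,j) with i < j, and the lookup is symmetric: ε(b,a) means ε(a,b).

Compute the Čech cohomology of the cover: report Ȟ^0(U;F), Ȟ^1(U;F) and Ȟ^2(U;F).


Ȟ^0 ≅ 0; Ȟ^1 ≅ Z/7; Ȟ^2 ≅ 0

intersection data:
  U12={e} U13={c} U14={h} U15={d} U23={a,b} U45={f}
C dims 5,6; δ0: rk_F7 5
Ȟ^0 = (5 − 5) − 0 = 0, so Ȟ^0 ≅ 0
Ȟ^1 = (6 − 0) − 5 = 1, so Ȟ^1 ≅ Z/7
Ȟ^2 = (0 − 0) − 0 = 0, so Ȟ^2 ≅ 0


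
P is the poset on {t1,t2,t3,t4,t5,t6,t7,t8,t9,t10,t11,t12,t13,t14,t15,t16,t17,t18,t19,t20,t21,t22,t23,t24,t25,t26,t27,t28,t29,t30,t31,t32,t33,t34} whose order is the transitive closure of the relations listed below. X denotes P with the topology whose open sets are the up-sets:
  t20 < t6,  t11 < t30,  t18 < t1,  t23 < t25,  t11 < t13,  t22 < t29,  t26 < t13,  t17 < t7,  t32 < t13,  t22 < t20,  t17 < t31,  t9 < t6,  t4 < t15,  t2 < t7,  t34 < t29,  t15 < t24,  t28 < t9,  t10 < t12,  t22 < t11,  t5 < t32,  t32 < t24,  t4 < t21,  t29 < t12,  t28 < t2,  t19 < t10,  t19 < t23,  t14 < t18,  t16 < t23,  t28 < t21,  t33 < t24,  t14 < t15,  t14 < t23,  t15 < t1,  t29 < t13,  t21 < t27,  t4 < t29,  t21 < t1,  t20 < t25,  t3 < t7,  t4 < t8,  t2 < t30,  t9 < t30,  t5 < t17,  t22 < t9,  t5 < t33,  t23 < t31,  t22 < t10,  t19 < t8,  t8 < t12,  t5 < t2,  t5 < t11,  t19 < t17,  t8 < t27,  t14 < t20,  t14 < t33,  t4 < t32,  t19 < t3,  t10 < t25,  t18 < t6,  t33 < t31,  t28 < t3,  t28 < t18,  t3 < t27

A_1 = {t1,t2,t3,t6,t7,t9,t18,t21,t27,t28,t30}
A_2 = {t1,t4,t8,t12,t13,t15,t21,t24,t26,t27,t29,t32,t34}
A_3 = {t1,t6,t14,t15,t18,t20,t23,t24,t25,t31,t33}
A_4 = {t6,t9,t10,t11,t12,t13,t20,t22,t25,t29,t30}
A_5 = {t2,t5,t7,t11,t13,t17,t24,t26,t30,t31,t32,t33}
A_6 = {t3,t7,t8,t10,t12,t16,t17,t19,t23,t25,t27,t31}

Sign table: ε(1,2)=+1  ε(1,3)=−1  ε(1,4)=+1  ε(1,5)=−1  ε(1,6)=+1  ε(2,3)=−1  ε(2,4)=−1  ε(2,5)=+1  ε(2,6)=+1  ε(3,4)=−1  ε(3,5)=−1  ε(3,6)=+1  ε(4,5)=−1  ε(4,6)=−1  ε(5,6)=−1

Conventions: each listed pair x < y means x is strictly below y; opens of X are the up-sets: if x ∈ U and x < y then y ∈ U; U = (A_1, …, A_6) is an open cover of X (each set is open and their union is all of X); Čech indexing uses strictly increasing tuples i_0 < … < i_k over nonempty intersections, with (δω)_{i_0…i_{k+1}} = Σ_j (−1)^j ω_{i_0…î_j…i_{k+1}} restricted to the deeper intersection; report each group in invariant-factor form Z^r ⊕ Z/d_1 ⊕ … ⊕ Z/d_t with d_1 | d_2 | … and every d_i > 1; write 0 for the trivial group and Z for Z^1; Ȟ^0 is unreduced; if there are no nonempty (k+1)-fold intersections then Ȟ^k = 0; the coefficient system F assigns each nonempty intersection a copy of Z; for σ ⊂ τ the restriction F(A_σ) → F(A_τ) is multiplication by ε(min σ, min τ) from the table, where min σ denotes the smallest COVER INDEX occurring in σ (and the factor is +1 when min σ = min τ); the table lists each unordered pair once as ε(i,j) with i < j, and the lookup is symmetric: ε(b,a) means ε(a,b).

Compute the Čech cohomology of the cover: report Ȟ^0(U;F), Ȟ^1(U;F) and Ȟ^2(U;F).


nonempty overlaps:
  A12={t1,t21,t27} A13={t1,t6,t18} A14={t6,t9,t30} A15={t2,t7,t30} A16={t3,t7,t27} A23={t1,t15,t24} A24={t12,t13,t29} A25={t13,t24,t26,t32} A26={t8,t12,t27} A34={t6,t20,t25} A35={t24,t31,t33} A36={t23,t25,t31} A45={t11,t13,t30} A46={t10,t12,t25} A56={t7,t17,t31}
  A123={t1} A126={t27} A134={t6} A145={t30} A156={t7} A235={t24} A245={t13} A246={t12} A346={t25} A356={t31}
C dims 6,15,10; δ0: rk 6, SNF 1^5·2; δ1: rk 9, SNF 1^9
degree 0: 6−6−0 = 0 → Ȟ^0 ≅ 0
degree 1: 15−9−6 = 0 plus torsion [2] → Ȟ^1 ≅ Z/2
degree 2: 10−0−9 = 1 → Ȟ^2 ≅ Z

Ȟ^0 ≅ 0, Ȟ^1 ≅ Z/2 and Ȟ^2 ≅ Z


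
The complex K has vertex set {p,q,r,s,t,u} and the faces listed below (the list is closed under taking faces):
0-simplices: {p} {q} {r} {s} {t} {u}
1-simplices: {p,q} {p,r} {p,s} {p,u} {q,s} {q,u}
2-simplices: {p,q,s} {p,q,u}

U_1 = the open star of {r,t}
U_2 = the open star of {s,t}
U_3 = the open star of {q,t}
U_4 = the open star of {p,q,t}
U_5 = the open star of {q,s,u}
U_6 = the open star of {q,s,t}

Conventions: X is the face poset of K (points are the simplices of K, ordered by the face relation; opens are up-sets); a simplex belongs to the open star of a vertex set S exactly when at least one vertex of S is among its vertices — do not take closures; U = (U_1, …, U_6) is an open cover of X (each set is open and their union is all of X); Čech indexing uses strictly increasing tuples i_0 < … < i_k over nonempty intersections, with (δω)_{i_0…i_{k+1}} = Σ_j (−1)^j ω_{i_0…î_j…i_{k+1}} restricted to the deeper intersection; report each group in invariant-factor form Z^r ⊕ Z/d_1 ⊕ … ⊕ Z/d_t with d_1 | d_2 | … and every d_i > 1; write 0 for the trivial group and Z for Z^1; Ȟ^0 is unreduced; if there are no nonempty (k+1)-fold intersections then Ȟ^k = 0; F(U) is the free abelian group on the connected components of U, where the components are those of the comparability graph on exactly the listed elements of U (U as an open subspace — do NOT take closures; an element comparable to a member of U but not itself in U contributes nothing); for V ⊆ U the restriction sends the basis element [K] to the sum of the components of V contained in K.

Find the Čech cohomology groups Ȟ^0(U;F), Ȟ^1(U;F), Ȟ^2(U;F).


Ȟ^0 = Z^2,  Ȟ^1 = 0,  Ȟ^2 = 0

nerve of the cover:
  U1={{r},{t},{p,r}} U2={{s},{t},{p,s},{q,s},{p,q,s}} U3={{q},{t},{p,q},{q,s},{q,u},{p,q,s},{p,q,u}} U4={{p},{q},{t},{p,q},{p,r},{p,s},{p,u},{q,s},{q,u},{p,q,s},{p,q,u}} U5={{q},{s},{u},{p,q},{p,s},{p,u},{q,s},{q,u},{p,q,s},{p,q,u}} U6={{q},{s},{t},{p,q},{p,s},{q,s},{q,u},{p,q,s},{p,q,u}}
  U12={{t}} U13={{t}} U14={{t},{p,r}} U16={{t}} U23={{t},{q,s},{p,q,s}} U24={{t},{p,s},{q,s},{p,q,s}} U25={{s},{p,s},{q,s},{p,q,s}} U26={{s},{t},{p,s},{q,s},{p,q,s}} U34={{q},{t},{p,q},{q,s},{q,u},{p,q,s},{p,q,u}} U35={{q},{p,q},{q,s},{q,u},{p,q,s},{p,q,u}} U36={{q},{t},{p,q},{q,s},{q,u},{p,q,s},{p,q,u}} U45={{q},{p,q},{p,s},{p,u},{q,s},{q,u},{p,q,s},{p,q,u}} U46={{q},{t},{p,q},{p,s},{q,s},{q,u},{p,q,s},{p,q,u}} U56={{q},{s},{p,q},{p,s},{q,s},{q,u},{p,q,s},{p,q,u}}
  U123={{t}} U124={{t}} U126={{t}} U134={{t}} U136={{t}} U146={{t}} U234={{t},{q,s},{p,q,s}} U235={{q,s},{p,q,s}} U236={{t},{q,s},{p,q,s}} U245={{p,s},{q,s},{p,q,s}} U246={{t},{p,s},{q,s},{p,q,s}} U256={{s},{p,s},{q,s},{p,q,s}} U345={{q},{p,q},{q,s},{q,u},{p,q,s},{p,q,u}} U346={{q},{t},{p,q},{q,s},{q,u},{p,q,s},{p,q,u}} U356={{q},{p,q},{q,s},{q,u},{p,q,s},{p,q,u}} U456={{q},{p,q},{p,s},{q,s},{q,u},{p,q,s},{p,q,u}}
  U1234={{t}} U1236={{t}} U1246={{t}} U1346={{t}} U2345={{q,s},{p,q,s}} U2346={{t},{q,s},{p,q,s}} U2356={{q,s},{p,q,s}} U2456={{p,s},{q,s},{p,q,s}} U3456={{q},{p,q},{q,s},{q,u},{p,q,s},{p,q,u}}
  U12346={{t}} U23456={{q,s},{p,q,s}}
components per intersection:
  U1: {{r},{p,r}} {{t}}
  U2: {{s},{p,s},{q,s},{p,q,s}} {{t}}
  U3: {{q},{p,q},{q,s},{q,u},{p,q,s},{p,q,u}} {{t}}
  U4: {{p},{q},{p,q},{p,r},{p,s},{p,u},{q,s},{q,u},{p,q,s},{p,q,u}} {{t}}
  U5: {{q},{s},{u},{p,q},{p,s},{p,u},{q,s},{q,u},{p,q,s},{p,q,u}}
  U6: {{q},{s},{p,q},{p,s},{q,s},{q,u},{p,q,s},{p,q,u}} {{t}}
  U12: {{t}}
  U13: {{t}}
  U14: {{t}} {{p,r}}
  U16: {{t}}
  U23: {{t}} {{q,s},{p,q,s}}
  U24: {{t}} {{p,s},{q,s},{p,q,s}}
  U25: {{s},{p,s},{q,s},{p,q,s}}
  U26: {{s},{p,s},{q,s},{p,q,s}} {{t}}
  U34: {{q},{p,q},{q,s},{q,u},{p,q,s},{p,q,u}} {{t}}
  U35: {{q},{p,q},{q,s},{q,u},{p,q,s},{p,q,u}}
  U36: {{q},{p,q},{q,s},{q,u},{p,q,s},{p,q,u}} {{t}}
  U45: {{q},{p,q},{p,s},{p,u},{q,s},{q,u},{p,q,s},{p,q,u}}
  U46: {{q},{p,q},{p,s},{q,s},{q,u},{p,q,s},{p,q,u}} {{t}}
  U56: {{q},{s},{p,q},{p,s},{q,s},{q,u},{p,q,s},{p,q,u}}
  U123: {{t}}
  U124: {{t}}
  U126: {{t}}
  U134: {{t}}
  U136: {{t}}
  U146: {{t}}
  U234: {{t}} {{q,s},{p,q,s}}
  U235: {{q,s},{p,q,s}}
  U236: {{t}} {{q,s},{p,q,s}}
  U245: {{p,s},{q,s},{p,q,s}}
  U246: {{t}} {{p,s},{q,s},{p,q,s}}
  U256: {{s},{p,s},{q,s},{p,q,s}}
  U345: {{q},{p,q},{q,s},{q,u},{p,q,s},{p,q,u}}
  U346: {{q},{p,q},{q,s},{q,u},{p,q,s},{p,q,u}} {{t}}
  U356: {{q},{p,q},{q,s},{q,u},{p,q,s},{p,q,u}}
  U456: {{q},{p,q},{p,s},{q,s},{q,u},{p,q,s},{p,q,u}}
  U1234: {{t}}
  U1236: {{t}}
  U1246: {{t}}
  U1346: {{t}}
  U2345: {{q,s},{p,q,s}}
  U2346: {{t}} {{q,s},{p,q,s}}
  U2356: {{q,s},{p,q,s}}
  U2456: {{p,s},{q,s},{p,q,s}}
  U3456: {{q},{p,q},{q,s},{q,u},{p,q,s},{p,q,u}}
  U12346: {{t}}
  U23456: {{q,s},{p,q,s}}
C dims 11,21,20,10; δ0: rk 9, SNF 1^9; δ1: rk 12, SNF 1^12; δ2: rk 8, SNF 1^8
Ȟ^0 = (11 − 9) − 0 = 2, so Ȟ^0 ≅ Z^2
Ȟ^1 = (21 − 12) − 9 = 0, so Ȟ^1 ≅ 0
Ȟ^2 = (20 − 8) − 12 = 0, so Ȟ^2 ≅ 0


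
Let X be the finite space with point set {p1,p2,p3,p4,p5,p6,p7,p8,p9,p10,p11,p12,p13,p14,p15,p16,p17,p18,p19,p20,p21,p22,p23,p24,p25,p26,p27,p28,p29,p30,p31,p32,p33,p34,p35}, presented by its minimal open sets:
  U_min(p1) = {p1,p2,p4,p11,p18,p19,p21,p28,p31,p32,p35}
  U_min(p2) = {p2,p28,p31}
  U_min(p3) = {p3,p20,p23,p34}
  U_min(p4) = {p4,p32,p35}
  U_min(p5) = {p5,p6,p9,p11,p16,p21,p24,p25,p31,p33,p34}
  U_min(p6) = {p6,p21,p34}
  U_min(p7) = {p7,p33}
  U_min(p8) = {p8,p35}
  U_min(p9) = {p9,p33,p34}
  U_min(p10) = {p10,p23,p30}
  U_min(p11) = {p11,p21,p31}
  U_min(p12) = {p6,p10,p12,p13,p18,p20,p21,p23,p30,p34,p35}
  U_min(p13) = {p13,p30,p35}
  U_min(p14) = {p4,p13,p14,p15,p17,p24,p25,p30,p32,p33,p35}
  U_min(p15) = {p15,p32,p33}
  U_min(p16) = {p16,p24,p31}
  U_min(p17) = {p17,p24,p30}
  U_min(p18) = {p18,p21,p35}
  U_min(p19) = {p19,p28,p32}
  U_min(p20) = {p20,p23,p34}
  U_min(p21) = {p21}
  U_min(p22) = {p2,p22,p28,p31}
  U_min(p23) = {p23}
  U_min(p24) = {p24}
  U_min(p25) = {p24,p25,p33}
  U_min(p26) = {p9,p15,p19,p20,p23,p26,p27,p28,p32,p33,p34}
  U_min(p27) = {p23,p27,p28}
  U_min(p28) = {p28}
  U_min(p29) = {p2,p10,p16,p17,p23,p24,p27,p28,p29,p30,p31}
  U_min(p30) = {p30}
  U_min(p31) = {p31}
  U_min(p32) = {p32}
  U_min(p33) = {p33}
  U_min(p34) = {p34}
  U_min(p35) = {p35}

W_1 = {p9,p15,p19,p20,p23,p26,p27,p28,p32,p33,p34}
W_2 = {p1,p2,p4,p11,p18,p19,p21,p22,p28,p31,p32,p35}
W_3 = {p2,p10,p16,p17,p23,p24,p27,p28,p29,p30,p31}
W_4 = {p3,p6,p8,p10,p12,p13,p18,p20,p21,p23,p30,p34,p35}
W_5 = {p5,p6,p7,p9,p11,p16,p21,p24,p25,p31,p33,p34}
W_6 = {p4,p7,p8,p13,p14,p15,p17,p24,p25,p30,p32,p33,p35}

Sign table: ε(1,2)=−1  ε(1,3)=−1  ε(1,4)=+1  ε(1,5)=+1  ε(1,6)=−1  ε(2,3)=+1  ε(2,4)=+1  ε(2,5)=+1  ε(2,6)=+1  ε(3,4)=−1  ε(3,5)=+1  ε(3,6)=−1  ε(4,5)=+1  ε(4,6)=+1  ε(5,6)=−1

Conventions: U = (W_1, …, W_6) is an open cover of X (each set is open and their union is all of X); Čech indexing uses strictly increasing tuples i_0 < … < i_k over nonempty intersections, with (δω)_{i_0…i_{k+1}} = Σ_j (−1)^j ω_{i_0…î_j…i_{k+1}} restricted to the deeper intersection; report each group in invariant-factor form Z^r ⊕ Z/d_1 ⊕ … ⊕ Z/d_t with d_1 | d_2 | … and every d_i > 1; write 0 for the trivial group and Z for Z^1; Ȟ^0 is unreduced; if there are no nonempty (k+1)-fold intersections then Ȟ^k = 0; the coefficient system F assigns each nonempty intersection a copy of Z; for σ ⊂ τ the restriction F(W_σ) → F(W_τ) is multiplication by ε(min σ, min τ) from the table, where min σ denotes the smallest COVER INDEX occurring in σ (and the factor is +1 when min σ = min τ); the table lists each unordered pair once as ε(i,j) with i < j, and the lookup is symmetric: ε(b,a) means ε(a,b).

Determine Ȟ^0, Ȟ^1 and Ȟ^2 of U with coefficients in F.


Ȟ^0(U;F) ≅ 0, Ȟ^1(U;F) ≅ Z/2 and Ȟ^2(U;F) ≅ Z

nonempty intersections:
  W12={p19,p28,p32} W13={p23,p27,p28} W14={p20,p23,p34} W15={p9,p33,p34} W16={p15,p32,p33} W23={p2,p28,p31} W24={p18,p21,p35} W25={p11,p21,p31} W26={p4,p32,p35} W34={p10,p23,p30} W35={p16,p24,p31} W36={p17,p24,p30} W45={p6,p21,p34} W46={p8,p13,p30,p35} W56={p7,p24,p25,p33}
  W123={p28} W126={p32} W134={p23} W145={p34} W156={p33} W235={p31} W245={p21} W246={p35} W346={p30} W356={p24}
C dims 6,15,10; δ0: rk 6, SNF 1^5·2; δ1: rk 9, SNF 1^9
Ȟ^0: (6−6)−0=0 ⇒ 0
Ȟ^1: (15−9)−6=0 plus torsion [2] ⇒ Z/2
Ȟ^2: (10−0)−9=1 ⇒ Z


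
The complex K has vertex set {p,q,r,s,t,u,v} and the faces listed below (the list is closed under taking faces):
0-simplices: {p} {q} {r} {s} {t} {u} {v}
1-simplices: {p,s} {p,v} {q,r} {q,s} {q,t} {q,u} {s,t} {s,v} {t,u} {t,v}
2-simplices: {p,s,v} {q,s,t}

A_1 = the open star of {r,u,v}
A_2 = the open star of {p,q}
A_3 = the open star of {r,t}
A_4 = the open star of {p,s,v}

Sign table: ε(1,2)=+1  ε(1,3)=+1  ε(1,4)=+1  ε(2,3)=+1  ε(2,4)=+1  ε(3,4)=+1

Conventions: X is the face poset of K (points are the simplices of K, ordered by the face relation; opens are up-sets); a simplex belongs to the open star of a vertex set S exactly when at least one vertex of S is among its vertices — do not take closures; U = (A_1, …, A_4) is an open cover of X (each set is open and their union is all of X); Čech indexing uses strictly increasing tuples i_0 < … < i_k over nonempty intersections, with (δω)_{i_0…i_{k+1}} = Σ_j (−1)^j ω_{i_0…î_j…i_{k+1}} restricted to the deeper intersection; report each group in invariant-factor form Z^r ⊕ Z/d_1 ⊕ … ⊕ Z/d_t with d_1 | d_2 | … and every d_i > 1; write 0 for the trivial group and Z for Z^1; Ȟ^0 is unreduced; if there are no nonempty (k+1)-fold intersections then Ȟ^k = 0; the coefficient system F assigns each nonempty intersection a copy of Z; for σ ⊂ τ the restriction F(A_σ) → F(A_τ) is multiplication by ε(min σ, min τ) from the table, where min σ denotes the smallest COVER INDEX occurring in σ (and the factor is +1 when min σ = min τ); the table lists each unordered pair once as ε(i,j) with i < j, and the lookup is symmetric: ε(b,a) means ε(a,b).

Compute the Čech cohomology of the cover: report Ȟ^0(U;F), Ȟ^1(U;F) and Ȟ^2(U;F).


Ȟ^0 ≅ Z,  Ȟ^1 ≅ 0,  Ȟ^2 ≅ Z

cover nerve:
  A1={{r},{u},{v},{p,v},{q,r},{q,u},{s,v},{t,u},{t,v},{p,s,v}} A2={{p},{q},{p,s},{p,v},{q,r},{q,s},{q,t},{q,u},{p,s,v},{q,s,t}} A3={{r},{t},{q,r},{q,t},{s,t},{t,u},{t,v},{q,s,t}} A4={{p},{s},{v},{p,s},{p,v},{q,s},{s,t},{s,v},{t,v},{p,s,v},{q,s,t}}
  A12={{p,v},{q,r},{q,u},{p,s,v}} A13={{r},{q,r},{t,u},{t,v}} A14={{v},{p,v},{s,v},{t,v},{p,s,v}} A23={{q,r},{q,t},{q,s,t}} A24={{p},{p,s},{p,v},{q,s},{p,s,v},{q,s,t}} A34={{s,t},{t,v},{q,s,t}}
  A123={{q,r}} A124={{p,v},{p,s,v}} A134={{t,v}} A234={{q,s,t}}
C dims 4,6,4; δ0: rk 3, SNF 1^3; δ1: rk 3, SNF 1^3
Ȟ^0: (4−3)−0=1 ⇒ Z
Ȟ^1: (6−3)−3=0 ⇒ 0
Ȟ^2: (4−0)−3=1 ⇒ Z


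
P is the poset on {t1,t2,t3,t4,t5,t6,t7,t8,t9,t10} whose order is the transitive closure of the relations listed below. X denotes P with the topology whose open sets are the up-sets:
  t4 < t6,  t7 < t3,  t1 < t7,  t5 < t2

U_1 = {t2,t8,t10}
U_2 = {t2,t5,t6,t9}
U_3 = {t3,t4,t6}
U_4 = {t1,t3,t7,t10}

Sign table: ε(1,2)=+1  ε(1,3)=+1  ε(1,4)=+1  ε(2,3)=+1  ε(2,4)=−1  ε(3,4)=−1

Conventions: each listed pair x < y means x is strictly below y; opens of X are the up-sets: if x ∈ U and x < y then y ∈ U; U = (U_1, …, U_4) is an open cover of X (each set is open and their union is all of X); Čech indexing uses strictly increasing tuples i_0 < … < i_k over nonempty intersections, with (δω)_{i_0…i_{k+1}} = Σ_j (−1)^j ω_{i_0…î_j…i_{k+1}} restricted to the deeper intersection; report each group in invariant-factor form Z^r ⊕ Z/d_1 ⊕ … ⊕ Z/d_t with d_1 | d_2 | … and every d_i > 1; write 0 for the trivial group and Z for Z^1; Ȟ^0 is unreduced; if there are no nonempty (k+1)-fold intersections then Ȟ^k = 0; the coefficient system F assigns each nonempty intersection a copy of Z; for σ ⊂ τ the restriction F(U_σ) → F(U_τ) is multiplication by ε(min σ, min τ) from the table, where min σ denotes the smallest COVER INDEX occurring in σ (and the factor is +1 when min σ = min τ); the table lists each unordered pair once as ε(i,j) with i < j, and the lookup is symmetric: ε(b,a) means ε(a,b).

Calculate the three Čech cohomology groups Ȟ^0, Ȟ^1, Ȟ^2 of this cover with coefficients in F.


Ȟ^0(U;F) ≅ 0,  Ȟ^1(U;F) ≅ Z/2,  Ȟ^2(U;F) ≅ 0

nerve of the cover:
  U12={t2} U14={t10} U23={t6} U34={t3}
C dims 4,4; δ0: rk 4, SNF 1^3·2
Ȟ^0 = (4 − 4) − 0 = 0, so Ȟ^0 ≅ 0
Ȟ^1 = (4 − 0) − 4 = 0 plus torsion [2], so Ȟ^1 ≅ Z/2
Ȟ^2 = (0 − 0) − 0 = 0, so Ȟ^2 ≅ 0


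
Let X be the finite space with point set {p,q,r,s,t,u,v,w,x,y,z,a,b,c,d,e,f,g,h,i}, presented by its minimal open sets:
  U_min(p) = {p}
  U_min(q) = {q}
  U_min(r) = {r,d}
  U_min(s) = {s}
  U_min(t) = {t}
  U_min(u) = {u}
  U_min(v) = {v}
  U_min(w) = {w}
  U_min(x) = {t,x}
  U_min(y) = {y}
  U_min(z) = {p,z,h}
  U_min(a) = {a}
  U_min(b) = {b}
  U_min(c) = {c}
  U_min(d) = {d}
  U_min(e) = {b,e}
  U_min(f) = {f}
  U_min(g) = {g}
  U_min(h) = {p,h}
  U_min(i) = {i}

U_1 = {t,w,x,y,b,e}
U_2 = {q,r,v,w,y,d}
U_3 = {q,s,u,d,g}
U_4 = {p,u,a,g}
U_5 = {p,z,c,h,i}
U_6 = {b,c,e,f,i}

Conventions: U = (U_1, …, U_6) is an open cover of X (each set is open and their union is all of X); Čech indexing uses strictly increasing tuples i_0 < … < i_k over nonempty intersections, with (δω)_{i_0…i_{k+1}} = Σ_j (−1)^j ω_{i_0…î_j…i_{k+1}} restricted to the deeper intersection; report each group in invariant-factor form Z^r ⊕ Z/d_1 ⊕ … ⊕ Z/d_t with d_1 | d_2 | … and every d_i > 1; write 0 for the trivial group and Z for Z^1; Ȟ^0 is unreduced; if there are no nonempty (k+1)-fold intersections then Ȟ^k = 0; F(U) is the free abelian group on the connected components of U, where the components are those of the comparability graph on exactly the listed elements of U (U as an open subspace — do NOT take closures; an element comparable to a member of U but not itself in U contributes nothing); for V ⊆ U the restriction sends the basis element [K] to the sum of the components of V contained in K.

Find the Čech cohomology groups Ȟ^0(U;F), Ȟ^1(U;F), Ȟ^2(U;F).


nerve simplices:
  U12={w,y} U16={b,e} U23={q,d} U34={u,g} U45={p} U56={c,i}
components per intersection:
  U1: {t,x} {w} {y} {b,e}
  U2: {q} {r,d} {v} {w} {y}
  U3: {q} {s} {u} {d} {g}
  U4: {p} {u} {a} {g}
  U5: {p,z,h} {c} {i}
  U6: {b,e} {c} {f} {i}
  U12: {w} {y}
  U16: {b,e}
  U23: {q} {d}
  U34: {u} {g}
  U45: {p}
  U56: {c} {i}
C dims 25,10; δ0: rk 10, SNF 1^10
degree 0: 25−10−0 = 15 → Ȟ^0 ≅ Z^15
degree 1: 10−0−10 = 0 → Ȟ^1 ≅ 0
degree 2: 0−0−0 = 0 → Ȟ^2 ≅ 0

Ȟ^0(U;F) ≅ Z^15, Ȟ^1(U;F) ≅ 0, Ȟ^2(U;F) ≅ 0
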